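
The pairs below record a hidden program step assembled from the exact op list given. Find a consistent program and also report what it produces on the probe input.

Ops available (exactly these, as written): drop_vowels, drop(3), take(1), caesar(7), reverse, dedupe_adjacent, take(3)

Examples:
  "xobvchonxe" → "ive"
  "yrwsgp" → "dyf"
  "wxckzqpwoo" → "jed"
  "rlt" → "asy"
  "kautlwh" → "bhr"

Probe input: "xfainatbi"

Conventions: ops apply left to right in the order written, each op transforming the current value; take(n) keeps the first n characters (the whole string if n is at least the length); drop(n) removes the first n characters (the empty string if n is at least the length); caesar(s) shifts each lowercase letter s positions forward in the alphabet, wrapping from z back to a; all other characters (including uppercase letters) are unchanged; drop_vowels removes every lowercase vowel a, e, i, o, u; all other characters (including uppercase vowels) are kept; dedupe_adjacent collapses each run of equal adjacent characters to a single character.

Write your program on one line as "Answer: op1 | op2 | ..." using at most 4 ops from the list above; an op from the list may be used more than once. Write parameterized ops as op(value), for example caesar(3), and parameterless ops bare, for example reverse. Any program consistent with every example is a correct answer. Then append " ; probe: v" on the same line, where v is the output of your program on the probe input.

take(3) | reverse | caesar(7) ; probe: "hme"

Check, running the answer program on each example:
  "xobvchonxe" -> "xob" -> "box" -> "ive"
  "yrwsgp" -> "yrw" -> "wry" -> "dyf"
  "wxckzqpwoo" -> "wxc" -> "cxw" -> "jed"
  "rlt" -> "rlt" -> "tlr" -> "asy"
  "kautlwh" -> "kau" -> "uak" -> "bhr"
  probe: "xfainatbi" -> "xfa" -> "afx" -> "hme"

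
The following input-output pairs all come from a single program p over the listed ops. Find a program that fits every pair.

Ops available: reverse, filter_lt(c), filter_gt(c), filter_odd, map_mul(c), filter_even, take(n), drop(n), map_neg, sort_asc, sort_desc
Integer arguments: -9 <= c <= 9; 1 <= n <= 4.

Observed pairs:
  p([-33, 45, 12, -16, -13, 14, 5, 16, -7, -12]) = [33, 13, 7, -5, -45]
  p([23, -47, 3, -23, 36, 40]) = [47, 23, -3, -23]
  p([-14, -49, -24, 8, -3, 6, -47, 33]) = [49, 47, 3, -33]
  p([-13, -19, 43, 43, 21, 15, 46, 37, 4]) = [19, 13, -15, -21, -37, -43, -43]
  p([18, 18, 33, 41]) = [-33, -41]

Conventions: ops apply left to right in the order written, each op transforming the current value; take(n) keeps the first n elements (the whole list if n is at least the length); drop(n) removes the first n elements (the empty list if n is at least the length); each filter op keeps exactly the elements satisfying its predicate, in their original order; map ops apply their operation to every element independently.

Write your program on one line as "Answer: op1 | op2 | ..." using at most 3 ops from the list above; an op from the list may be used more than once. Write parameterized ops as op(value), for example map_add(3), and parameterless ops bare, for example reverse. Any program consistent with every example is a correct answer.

filter_odd | sort_asc | map_neg

Check, running the answer program on each example:
  [-33, 45, 12, -16, -13, 14, 5, 16, -7, -12] -> [-33, 45, -13, 5, -7] -> [-33, -13, -7, 5, 45] -> [33, 13, 7, -5, -45]
  [23, -47, 3, -23, 36, 40] -> [23, -47, 3, -23] -> [-47, -23, 3, 23] -> [47, 23, -3, -23]
  [-14, -49, -24, 8, -3, 6, -47, 33] -> [-49, -3, -47, 33] -> [-49, -47, -3, 33] -> [49, 47, 3, -33]
  [-13, -19, 43, 43, 21, 15, 46, 37, 4] -> [-13, -19, 43, 43, 21, 15, 37] -> [-19, -13, 15, 21, 37, 43, 43] -> [19, 13, -15, -21, -37, -43, -43]
  [18, 18, 33, 41] -> [33, 41] -> [33, 41] -> [-33, -41]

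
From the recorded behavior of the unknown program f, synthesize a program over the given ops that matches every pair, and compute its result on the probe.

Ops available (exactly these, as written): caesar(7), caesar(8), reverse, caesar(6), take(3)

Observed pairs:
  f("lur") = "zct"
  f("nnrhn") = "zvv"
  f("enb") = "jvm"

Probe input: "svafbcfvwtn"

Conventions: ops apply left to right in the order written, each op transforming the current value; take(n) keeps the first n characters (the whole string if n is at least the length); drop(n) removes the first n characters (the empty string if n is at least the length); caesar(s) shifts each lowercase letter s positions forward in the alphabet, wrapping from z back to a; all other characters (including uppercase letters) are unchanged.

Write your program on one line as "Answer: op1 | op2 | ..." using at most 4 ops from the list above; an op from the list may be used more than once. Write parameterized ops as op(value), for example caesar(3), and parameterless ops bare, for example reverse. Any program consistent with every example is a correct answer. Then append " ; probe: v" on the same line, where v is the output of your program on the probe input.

take(3) | reverse | caesar(8) ; probe: "ida"

Check, running the answer program on each example:
  "lur" -> "lur" -> "rul" -> "zct"
  "nnrhn" -> "nnr" -> "rnn" -> "zvv"
  "enb" -> "enb" -> "bne" -> "jvm"
  probe: "svafbcfvwtn" -> "sva" -> "avs" -> "ida"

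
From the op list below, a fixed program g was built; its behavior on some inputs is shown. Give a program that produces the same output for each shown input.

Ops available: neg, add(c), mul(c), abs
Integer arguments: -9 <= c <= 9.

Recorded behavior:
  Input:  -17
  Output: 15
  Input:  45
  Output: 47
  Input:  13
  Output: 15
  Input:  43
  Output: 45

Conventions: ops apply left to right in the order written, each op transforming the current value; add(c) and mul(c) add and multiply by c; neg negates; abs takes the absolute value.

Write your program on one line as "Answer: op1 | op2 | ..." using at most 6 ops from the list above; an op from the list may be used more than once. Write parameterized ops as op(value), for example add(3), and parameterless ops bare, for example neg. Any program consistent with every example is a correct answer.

add(9) | add(-8) | add(-4) | add(5) | abs

Check, running the answer program on each example:
  -17 -> -8 -> -16 -> -20 -> -15 -> 15
  45 -> 54 -> 46 -> 42 -> 47 -> 47
  13 -> 22 -> 14 -> 10 -> 15 -> 15
  43 -> 52 -> 44 -> 40 -> 45 -> 45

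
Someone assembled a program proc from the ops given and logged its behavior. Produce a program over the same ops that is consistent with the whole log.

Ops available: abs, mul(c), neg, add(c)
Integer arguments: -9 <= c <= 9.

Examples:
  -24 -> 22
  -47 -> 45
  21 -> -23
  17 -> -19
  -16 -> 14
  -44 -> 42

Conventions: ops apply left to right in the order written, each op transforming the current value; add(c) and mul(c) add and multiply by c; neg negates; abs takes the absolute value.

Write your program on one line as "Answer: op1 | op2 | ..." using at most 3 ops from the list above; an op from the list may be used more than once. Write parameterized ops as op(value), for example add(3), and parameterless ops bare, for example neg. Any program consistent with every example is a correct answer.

add(3) | neg | add(1)

Check, running the answer program on each example:
  -24 -> -21 -> 21 -> 22
  -47 -> -44 -> 44 -> 45
  21 -> 24 -> -24 -> -23
  17 -> 20 -> -20 -> -19
  -16 -> -13 -> 13 -> 14
  -44 -> -41 -> 41 -> 42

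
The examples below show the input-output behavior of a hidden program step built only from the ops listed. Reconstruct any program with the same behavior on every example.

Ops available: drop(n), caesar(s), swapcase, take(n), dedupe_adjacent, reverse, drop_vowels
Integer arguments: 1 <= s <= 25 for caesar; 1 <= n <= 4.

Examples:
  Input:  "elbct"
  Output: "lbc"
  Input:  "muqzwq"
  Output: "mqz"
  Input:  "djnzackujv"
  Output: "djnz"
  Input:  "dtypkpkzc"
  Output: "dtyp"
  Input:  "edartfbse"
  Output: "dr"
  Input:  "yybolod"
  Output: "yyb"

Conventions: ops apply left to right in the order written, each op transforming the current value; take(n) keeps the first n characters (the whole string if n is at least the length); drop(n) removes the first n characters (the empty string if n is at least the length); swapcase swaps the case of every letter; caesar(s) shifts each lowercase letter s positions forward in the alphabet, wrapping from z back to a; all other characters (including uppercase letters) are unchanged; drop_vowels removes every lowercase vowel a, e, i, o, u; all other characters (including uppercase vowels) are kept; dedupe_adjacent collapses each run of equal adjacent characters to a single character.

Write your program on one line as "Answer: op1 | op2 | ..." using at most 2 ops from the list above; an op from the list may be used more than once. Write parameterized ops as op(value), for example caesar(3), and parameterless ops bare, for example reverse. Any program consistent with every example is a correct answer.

take(4) | drop_vowels

Check, running the answer program on each example:
  "elbct" -> "elbc" -> "lbc"
  "muqzwq" -> "muqz" -> "mqz"
  "djnzackujv" -> "djnz" -> "djnz"
  "dtypkpkzc" -> "dtyp" -> "dtyp"
  "edartfbse" -> "edar" -> "dr"
  "yybolod" -> "yybo" -> "yyb"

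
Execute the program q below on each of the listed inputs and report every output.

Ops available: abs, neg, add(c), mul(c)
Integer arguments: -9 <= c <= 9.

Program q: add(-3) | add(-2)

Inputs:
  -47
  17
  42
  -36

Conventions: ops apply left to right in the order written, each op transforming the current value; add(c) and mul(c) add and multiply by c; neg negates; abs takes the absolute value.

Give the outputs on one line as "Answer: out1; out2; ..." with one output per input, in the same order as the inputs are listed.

Execution, op by op:
  -47 -> -50 -> -52
  17 -> 14 -> 12
  42 -> 39 -> 37
  -36 -> -39 -> -41

-52; 12; 37; -41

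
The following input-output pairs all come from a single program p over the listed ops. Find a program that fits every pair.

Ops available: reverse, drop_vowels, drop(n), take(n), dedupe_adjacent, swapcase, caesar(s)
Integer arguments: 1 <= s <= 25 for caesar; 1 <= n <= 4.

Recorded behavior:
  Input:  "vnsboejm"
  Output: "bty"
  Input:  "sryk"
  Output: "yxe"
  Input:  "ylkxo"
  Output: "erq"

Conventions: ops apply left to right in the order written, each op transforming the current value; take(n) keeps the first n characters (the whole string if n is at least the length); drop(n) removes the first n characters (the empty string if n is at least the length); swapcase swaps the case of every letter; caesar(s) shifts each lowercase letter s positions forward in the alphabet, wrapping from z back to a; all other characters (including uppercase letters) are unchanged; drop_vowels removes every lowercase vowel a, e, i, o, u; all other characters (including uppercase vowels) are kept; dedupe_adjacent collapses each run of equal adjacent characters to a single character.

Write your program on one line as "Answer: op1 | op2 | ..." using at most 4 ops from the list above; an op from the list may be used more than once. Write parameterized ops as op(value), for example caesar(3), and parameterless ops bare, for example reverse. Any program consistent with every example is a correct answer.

swapcase | take(3) | swapcase | caesar(6)

Check, running the answer program on each example:
  "vnsboejm" -> "VNSBOEJM" -> "VNS" -> "vns" -> "bty"
  "sryk" -> "SRYK" -> "SRY" -> "sry" -> "yxe"
  "ylkxo" -> "YLKXO" -> "YLK" -> "ylk" -> "erq"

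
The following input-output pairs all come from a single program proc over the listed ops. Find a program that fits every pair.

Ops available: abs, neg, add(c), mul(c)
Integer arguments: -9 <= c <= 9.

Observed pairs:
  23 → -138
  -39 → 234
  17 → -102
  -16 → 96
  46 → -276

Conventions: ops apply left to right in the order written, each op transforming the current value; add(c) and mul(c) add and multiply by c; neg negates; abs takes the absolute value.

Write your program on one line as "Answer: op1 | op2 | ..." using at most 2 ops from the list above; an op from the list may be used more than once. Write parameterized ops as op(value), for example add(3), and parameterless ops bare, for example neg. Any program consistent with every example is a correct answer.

neg | mul(6)

Check, running the answer program on each example:
  23 -> -23 -> -138
  -39 -> 39 -> 234
  17 -> -17 -> -102
  -16 -> 16 -> 96
  46 -> -46 -> -276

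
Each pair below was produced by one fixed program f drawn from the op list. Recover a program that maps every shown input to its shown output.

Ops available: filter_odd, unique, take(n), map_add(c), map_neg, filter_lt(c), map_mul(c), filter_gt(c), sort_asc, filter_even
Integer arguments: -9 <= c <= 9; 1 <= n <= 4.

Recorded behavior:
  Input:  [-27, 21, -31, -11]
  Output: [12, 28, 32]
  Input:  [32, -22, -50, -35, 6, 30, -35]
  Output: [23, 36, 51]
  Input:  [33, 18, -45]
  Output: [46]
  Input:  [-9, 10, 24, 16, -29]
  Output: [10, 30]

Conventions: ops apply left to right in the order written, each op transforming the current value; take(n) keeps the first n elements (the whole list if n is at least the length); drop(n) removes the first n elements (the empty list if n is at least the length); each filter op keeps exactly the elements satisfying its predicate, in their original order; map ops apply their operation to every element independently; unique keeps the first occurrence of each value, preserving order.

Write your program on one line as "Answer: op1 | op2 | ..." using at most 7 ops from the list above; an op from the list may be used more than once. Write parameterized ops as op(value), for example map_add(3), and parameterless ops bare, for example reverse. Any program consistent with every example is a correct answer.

map_neg | unique | map_add(6) | map_add(-5) | sort_asc | filter_gt(9)

Check, running the answer program on each example:
  [-27, 21, -31, -11] -> [27, -21, 31, 11] -> [27, -21, 31, 11] -> [33, -15, 37, 17] -> [28, -20, 32, 12] -> [-20, 12, 28, 32] -> [12, 28, 32]
  [32, -22, -50, -35, 6, 30, -35] -> [-32, 22, 50, 35, -6, -30, 35] -> [-32, 22, 50, 35, -6, -30] -> [-26, 28, 56, 41, 0, -24] -> [-31, 23, 51, 36, -5, -29] -> [-31, -29, -5, 23, 36, 51] -> [23, 36, 51]
  [33, 18, -45] -> [-33, -18, 45] -> [-33, -18, 45] -> [-27, -12, 51] -> [-32, -17, 46] -> [-32, -17, 46] -> [46]
  [-9, 10, 24, 16, -29] -> [9, -10, -24, -16, 29] -> [9, -10, -24, -16, 29] -> [15, -4, -18, -10, 35] -> [10, -9, -23, -15, 30] -> [-23, -15, -9, 10, 30] -> [10, 30]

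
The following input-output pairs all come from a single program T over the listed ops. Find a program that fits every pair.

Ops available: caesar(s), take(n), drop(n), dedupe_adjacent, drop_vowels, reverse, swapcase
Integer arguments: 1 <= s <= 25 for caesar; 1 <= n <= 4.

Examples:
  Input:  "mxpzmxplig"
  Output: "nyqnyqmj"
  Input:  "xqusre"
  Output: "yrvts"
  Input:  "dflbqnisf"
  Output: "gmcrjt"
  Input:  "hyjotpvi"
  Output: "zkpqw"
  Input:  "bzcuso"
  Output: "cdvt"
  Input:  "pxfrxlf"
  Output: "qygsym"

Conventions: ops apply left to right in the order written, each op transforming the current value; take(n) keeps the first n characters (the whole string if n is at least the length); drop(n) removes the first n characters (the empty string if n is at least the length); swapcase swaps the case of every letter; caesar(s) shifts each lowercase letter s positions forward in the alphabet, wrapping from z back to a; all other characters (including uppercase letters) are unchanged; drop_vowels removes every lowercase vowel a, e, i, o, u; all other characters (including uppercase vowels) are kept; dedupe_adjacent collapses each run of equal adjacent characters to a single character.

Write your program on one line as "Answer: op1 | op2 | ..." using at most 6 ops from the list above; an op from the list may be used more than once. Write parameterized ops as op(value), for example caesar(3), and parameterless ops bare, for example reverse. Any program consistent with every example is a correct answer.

reverse | caesar(1) | drop(1) | drop_vowels | reverse

Check, running the answer program on each example:
  "mxpzmxplig" -> "gilpxmzpxm" -> "hjmqynaqyn" -> "jmqynaqyn" -> "jmqynqyn" -> "nyqnyqmj"
  "xqusre" -> "ersuqx" -> "fstvry" -> "stvry" -> "stvry" -> "yrvts"
  "dflbqnisf" -> "fsinqblfd" -> "gtjorcmge" -> "tjorcmge" -> "tjrcmg" -> "gmcrjt"
  "hyjotpvi" -> "ivptojyh" -> "jwqupkzi" -> "wqupkzi" -> "wqpkz" -> "zkpqw"
  "bzcuso" -> "osuczb" -> "ptvdac" -> "tvdac" -> "tvdc" -> "cdvt"
  "pxfrxlf" -> "flxrfxp" -> "gmysgyq" -> "mysgyq" -> "mysgyq" -> "qygsym"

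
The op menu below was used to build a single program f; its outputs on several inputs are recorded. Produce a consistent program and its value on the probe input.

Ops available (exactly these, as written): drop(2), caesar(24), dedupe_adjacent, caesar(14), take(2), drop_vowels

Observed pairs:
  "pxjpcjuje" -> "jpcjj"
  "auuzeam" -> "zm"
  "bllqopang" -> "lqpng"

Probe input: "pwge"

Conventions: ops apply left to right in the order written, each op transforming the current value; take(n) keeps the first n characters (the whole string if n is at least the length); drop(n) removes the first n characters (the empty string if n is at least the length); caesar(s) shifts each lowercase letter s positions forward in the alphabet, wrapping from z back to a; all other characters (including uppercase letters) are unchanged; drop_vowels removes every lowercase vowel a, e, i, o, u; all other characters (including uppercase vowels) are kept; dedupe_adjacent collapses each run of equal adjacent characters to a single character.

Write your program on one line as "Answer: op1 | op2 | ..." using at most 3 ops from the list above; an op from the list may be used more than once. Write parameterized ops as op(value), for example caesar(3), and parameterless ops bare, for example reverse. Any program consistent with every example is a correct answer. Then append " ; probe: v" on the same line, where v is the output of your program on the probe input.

drop(2) | drop_vowels ; probe: "g"

Check, running the answer program on each example:
  "pxjpcjuje" -> "jpcjuje" -> "jpcjj"
  "auuzeam" -> "uzeam" -> "zm"
  "bllqopang" -> "lqopang" -> "lqpng"
  probe: "pwge" -> "ge" -> "g"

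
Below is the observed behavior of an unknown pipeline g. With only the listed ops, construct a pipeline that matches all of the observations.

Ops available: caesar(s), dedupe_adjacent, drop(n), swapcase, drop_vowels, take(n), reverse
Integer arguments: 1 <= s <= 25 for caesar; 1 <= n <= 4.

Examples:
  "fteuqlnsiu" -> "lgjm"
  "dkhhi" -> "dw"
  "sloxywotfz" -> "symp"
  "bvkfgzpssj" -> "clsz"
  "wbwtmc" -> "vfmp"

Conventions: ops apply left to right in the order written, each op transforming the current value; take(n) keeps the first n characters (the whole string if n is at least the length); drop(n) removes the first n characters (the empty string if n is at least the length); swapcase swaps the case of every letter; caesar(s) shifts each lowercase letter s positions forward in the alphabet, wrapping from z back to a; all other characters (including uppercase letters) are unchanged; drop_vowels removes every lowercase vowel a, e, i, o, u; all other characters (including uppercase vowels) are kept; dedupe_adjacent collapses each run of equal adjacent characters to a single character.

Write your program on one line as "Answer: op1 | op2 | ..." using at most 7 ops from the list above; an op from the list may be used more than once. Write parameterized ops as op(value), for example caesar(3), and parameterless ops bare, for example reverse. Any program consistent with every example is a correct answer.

drop_vowels | dedupe_adjacent | caesar(19) | drop_vowels | reverse | take(4)

Check, running the answer program on each example:
  "fteuqlnsiu" -> "ftqlns" -> "ftqlns" -> "ymjegl" -> "ymjgl" -> "lgjmy" -> "lgjm"
  "dkhhi" -> "dkhh" -> "dkh" -> "wda" -> "wd" -> "dw" -> "dw"
  "sloxywotfz" -> "slxywtfz" -> "slxywtfz" -> "leqrpmys" -> "lqrpmys" -> "symprql" -> "symp"
  "bvkfgzpssj" -> "bvkfgzpssj" -> "bvkfgzpsj" -> "uodyzsilc" -> "dyzslc" -> "clszyd" -> "clsz"
  "wbwtmc" -> "wbwtmc" -> "wbwtmc" -> "pupmfv" -> "ppmfv" -> "vfmpp" -> "vfmp"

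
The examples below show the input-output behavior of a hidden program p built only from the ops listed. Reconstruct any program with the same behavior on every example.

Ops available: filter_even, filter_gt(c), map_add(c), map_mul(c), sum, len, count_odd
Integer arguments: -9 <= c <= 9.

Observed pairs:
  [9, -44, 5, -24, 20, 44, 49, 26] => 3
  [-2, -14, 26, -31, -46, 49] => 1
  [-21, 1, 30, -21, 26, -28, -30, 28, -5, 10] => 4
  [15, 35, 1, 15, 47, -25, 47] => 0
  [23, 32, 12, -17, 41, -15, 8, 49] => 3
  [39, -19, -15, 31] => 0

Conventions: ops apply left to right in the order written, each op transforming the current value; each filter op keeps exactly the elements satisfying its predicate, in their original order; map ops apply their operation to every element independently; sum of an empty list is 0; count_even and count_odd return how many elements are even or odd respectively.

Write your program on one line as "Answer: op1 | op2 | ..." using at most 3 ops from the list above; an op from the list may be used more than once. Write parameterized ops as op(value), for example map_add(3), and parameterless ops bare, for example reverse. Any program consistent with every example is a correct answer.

filter_even | filter_gt(4) | len

Check, running the answer program on each example:
  [9, -44, 5, -24, 20, 44, 49, 26] -> [-44, -24, 20, 44, 26] -> [20, 44, 26] -> 3
  [-2, -14, 26, -31, -46, 49] -> [-2, -14, 26, -46] -> [26] -> 1
  [-21, 1, 30, -21, 26, -28, -30, 28, -5, 10] -> [30, 26, -28, -30, 28, 10] -> [30, 26, 28, 10] -> 4
  [15, 35, 1, 15, 47, -25, 47] -> [] -> [] -> 0
  [23, 32, 12, -17, 41, -15, 8, 49] -> [32, 12, 8] -> [32, 12, 8] -> 3
  [39, -19, -15, 31] -> [] -> [] -> 0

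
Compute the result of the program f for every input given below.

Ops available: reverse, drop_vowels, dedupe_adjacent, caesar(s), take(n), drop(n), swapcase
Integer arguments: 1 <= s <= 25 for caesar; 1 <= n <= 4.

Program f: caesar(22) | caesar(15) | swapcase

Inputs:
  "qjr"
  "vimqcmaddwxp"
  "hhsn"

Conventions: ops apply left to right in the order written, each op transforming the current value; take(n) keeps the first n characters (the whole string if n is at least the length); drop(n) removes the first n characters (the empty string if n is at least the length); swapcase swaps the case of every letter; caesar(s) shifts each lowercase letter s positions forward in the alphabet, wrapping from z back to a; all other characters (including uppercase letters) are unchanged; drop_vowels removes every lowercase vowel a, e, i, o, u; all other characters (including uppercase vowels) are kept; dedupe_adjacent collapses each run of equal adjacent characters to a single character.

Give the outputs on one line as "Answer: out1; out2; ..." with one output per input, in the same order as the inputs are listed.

Execution, op by op:
  "qjr" -> "mfn" -> "buc" -> "BUC"
  "vimqcmaddwxp" -> "reimyiwzzstl" -> "gtxbnxloohia" -> "GTXBNXLOOHIA"
  "hhsn" -> "ddoj" -> "ssdy" -> "SSDY"

"BUC"; "GTXBNXLOOHIA"; "SSDY"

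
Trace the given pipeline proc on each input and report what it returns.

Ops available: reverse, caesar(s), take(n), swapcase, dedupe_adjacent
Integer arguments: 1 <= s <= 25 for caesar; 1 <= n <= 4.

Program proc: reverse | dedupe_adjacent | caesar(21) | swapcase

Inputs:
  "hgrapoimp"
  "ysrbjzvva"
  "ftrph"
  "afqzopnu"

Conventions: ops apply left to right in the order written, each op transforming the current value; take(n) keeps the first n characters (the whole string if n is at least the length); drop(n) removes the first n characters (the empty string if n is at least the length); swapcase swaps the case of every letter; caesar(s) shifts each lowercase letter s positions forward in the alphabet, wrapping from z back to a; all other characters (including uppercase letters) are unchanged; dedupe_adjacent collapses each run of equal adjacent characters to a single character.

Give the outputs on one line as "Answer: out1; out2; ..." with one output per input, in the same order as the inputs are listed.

Execution, op by op:
  "hgrapoimp" -> "pmiopargh" -> "pmiopargh" -> "khdjkvmbc" -> "KHDJKVMBC"
  "ysrbjzvva" -> "avvzjbrsy" -> "avzjbrsy" -> "vquewmnt" -> "VQUEWMNT"
  "ftrph" -> "hprtf" -> "hprtf" -> "ckmoa" -> "CKMOA"
  "afqzopnu" -> "unpozqfa" -> "unpozqfa" -> "pikjulav" -> "PIKJULAV"

"KHDJKVMBC"; "VQUEWMNT"; "CKMOA"; "PIKJULAV"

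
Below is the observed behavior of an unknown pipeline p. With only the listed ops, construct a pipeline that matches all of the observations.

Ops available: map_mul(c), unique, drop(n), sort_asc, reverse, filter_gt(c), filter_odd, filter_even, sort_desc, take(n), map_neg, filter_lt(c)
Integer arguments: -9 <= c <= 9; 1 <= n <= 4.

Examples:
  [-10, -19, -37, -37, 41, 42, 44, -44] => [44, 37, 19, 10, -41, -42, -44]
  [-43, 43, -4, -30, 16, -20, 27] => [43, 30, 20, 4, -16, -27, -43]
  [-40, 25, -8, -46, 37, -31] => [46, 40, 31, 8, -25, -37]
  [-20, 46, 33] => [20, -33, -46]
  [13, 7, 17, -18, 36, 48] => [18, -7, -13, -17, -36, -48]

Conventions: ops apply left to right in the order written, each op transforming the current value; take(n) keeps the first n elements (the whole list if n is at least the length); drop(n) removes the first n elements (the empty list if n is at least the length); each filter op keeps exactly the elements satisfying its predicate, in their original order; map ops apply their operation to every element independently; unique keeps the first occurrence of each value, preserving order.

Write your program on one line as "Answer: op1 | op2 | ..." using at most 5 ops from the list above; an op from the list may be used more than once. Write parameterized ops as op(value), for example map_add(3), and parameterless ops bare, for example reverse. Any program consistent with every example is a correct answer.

sort_asc | sort_desc | map_mul(-1) | reverse | unique

Check, running the answer program on each example:
  [-10, -19, -37, -37, 41, 42, 44, -44] -> [-44, -37, -37, -19, -10, 41, 42, 44] -> [44, 42, 41, -10, -19, -37, -37, -44] -> [-44, -42, -41, 10, 19, 37, 37, 44] -> [44, 37, 37, 19, 10, -41, -42, -44] -> [44, 37, 19, 10, -41, -42, -44]
  [-43, 43, -4, -30, 16, -20, 27] -> [-43, -30, -20, -4, 16, 27, 43] -> [43, 27, 16, -4, -20, -30, -43] -> [-43, -27, -16, 4, 20, 30, 43] -> [43, 30, 20, 4, -16, -27, -43] -> [43, 30, 20, 4, -16, -27, -43]
  [-40, 25, -8, -46, 37, -31] -> [-46, -40, -31, -8, 25, 37] -> [37, 25, -8, -31, -40, -46] -> [-37, -25, 8, 31, 40, 46] -> [46, 40, 31, 8, -25, -37] -> [46, 40, 31, 8, -25, -37]
  [-20, 46, 33] -> [-20, 33, 46] -> [46, 33, -20] -> [-46, -33, 20] -> [20, -33, -46] -> [20, -33, -46]
  [13, 7, 17, -18, 36, 48] -> [-18, 7, 13, 17, 36, 48] -> [48, 36, 17, 13, 7, -18] -> [-48, -36, -17, -13, -7, 18] -> [18, -7, -13, -17, -36, -48] -> [18, -7, -13, -17, -36, -48]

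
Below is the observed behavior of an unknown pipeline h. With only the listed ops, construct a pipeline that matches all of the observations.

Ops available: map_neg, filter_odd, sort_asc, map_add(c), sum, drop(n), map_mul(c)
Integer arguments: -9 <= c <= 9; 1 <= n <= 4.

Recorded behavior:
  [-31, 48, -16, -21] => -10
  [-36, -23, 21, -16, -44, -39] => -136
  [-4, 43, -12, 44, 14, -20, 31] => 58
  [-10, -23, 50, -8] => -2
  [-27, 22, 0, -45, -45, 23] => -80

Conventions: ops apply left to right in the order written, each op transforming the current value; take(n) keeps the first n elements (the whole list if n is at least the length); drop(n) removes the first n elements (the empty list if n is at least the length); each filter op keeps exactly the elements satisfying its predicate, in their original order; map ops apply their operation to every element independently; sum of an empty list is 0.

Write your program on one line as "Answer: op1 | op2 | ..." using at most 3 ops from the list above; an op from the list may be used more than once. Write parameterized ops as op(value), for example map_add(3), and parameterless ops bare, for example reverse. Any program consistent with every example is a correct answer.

drop(1) | map_add(-7) | sum

Check, running the answer program on each example:
  [-31, 48, -16, -21] -> [48, -16, -21] -> [41, -23, -28] -> -10
  [-36, -23, 21, -16, -44, -39] -> [-23, 21, -16, -44, -39] -> [-30, 14, -23, -51, -46] -> -136
  [-4, 43, -12, 44, 14, -20, 31] -> [43, -12, 44, 14, -20, 31] -> [36, -19, 37, 7, -27, 24] -> 58
  [-10, -23, 50, -8] -> [-23, 50, -8] -> [-30, 43, -15] -> -2
  [-27, 22, 0, -45, -45, 23] -> [22, 0, -45, -45, 23] -> [15, -7, -52, -52, 16] -> -80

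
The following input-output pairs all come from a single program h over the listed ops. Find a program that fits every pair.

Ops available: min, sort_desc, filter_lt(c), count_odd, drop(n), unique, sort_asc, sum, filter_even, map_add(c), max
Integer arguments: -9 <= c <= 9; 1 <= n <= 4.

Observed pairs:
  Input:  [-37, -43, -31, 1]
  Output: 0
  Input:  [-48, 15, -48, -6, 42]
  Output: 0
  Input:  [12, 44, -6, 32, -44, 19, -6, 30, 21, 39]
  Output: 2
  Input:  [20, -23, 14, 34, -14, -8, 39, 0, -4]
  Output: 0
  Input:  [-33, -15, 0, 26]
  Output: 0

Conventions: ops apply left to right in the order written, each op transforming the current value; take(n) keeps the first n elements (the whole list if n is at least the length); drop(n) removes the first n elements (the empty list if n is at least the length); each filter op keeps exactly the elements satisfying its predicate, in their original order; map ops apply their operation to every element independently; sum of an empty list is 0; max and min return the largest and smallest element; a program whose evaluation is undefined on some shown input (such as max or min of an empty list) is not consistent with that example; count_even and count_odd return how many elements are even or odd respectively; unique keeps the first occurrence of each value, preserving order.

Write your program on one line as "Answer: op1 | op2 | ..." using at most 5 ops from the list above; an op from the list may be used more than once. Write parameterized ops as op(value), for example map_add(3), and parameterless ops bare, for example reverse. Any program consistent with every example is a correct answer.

drop(4) | drop(3) | sort_desc | count_odd

Check, running the answer program on each example:
  [-37, -43, -31, 1] -> [] -> [] -> [] -> 0
  [-48, 15, -48, -6, 42] -> [42] -> [] -> [] -> 0
  [12, 44, -6, 32, -44, 19, -6, 30, 21, 39] -> [-44, 19, -6, 30, 21, 39] -> [30, 21, 39] -> [39, 30, 21] -> 2
  [20, -23, 14, 34, -14, -8, 39, 0, -4] -> [-14, -8, 39, 0, -4] -> [0, -4] -> [0, -4] -> 0
  [-33, -15, 0, 26] -> [] -> [] -> [] -> 0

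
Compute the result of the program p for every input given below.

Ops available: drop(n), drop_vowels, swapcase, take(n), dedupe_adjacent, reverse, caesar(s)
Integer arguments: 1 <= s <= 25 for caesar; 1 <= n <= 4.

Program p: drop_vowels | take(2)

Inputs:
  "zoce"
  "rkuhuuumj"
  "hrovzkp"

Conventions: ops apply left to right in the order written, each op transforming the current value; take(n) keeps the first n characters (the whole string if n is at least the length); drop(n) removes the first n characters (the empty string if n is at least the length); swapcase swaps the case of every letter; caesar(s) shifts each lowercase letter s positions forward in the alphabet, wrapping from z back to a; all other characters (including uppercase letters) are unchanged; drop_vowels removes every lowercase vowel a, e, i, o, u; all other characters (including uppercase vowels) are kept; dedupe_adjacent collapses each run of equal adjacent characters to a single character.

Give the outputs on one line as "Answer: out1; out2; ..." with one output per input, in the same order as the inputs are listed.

Execution, op by op:
  "zoce" -> "zc" -> "zc"
  "rkuhuuumj" -> "rkhmj" -> "rk"
  "hrovzkp" -> "hrvzkp" -> "hr"

"zc"; "rk"; "hr"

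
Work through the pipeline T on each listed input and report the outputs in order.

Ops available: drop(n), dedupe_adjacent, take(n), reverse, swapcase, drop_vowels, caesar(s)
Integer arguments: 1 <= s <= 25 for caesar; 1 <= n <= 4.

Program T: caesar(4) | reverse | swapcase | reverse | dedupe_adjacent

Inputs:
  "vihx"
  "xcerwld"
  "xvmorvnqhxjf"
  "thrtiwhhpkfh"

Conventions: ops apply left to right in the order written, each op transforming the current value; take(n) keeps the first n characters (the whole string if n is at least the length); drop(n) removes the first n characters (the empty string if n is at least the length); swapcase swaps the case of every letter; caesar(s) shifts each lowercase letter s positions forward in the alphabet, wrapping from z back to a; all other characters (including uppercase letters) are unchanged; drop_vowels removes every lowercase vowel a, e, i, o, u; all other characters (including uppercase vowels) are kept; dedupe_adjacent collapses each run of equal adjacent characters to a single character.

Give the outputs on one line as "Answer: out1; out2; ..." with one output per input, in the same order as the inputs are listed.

"ZMLB"; "BGIVAPH"; "BZQSVZRULBNJ"; "XLVXMALTOJL"

Execution, op by op:
  "vihx" -> "zmlb" -> "blmz" -> "BLMZ" -> "ZMLB" -> "ZMLB"
  "xcerwld" -> "bgivaph" -> "hpavigb" -> "HPAVIGB" -> "BGIVAPH" -> "BGIVAPH"
  "xvmorvnqhxjf" -> "bzqsvzrulbnj" -> "jnblurzvsqzb" -> "JNBLURZVSQZB" -> "BZQSVZRULBNJ" -> "BZQSVZRULBNJ"
  "thrtiwhhpkfh" -> "xlvxmalltojl" -> "ljotllamxvlx" -> "LJOTLLAMXVLX" -> "XLVXMALLTOJL" -> "XLVXMALTOJL"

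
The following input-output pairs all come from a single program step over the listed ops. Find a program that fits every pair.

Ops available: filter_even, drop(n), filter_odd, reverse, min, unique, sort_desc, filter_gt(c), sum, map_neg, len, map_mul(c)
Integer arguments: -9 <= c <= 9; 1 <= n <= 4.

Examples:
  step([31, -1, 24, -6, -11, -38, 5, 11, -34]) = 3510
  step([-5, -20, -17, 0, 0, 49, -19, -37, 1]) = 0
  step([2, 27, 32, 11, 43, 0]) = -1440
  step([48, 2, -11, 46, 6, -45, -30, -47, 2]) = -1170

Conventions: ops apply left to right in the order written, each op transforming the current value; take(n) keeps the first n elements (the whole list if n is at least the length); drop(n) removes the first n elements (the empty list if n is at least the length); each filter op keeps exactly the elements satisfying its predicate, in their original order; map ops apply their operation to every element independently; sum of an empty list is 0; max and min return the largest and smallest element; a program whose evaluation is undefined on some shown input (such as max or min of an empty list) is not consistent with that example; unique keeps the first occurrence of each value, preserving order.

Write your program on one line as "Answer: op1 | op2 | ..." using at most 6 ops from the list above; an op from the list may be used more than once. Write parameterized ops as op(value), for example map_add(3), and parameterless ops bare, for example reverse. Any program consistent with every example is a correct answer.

map_neg | filter_even | map_mul(-5) | map_mul(-9) | drop(1) | sum

Check, running the answer program on each example:
  [31, -1, 24, -6, -11, -38, 5, 11, -34] -> [-31, 1, -24, 6, 11, 38, -5, -11, 34] -> [-24, 6, 38, 34] -> [120, -30, -190, -170] -> [-1080, 270, 1710, 1530] -> [270, 1710, 1530] -> 3510
  [-5, -20, -17, 0, 0, 49, -19, -37, 1] -> [5, 20, 17, 0, 0, -49, 19, 37, -1] -> [20, 0, 0] -> [-100, 0, 0] -> [900, 0, 0] -> [0, 0] -> 0
  [2, 27, 32, 11, 43, 0] -> [-2, -27, -32, -11, -43, 0] -> [-2, -32, 0] -> [10, 160, 0] -> [-90, -1440, 0] -> [-1440, 0] -> -1440
  [48, 2, -11, 46, 6, -45, -30, -47, 2] -> [-48, -2, 11, -46, -6, 45, 30, 47, -2] -> [-48, -2, -46, -6, 30, -2] -> [240, 10, 230, 30, -150, 10] -> [-2160, -90, -2070, -270, 1350, -90] -> [-90, -2070, -270, 1350, -90] -> -1170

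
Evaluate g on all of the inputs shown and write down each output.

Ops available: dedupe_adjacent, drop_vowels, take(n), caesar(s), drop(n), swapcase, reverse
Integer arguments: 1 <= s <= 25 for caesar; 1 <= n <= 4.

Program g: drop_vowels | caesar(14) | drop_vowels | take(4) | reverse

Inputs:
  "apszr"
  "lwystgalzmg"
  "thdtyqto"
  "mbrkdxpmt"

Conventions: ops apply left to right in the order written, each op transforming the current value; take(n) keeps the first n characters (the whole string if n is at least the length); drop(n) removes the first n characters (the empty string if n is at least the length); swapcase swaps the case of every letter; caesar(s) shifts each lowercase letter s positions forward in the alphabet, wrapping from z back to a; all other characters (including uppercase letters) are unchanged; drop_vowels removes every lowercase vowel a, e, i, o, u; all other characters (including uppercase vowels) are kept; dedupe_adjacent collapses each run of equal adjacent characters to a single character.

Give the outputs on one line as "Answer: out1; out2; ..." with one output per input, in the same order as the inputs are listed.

Execution, op by op:
  "apszr" -> "pszr" -> "dgnf" -> "dgnf" -> "dgnf" -> "fngd"
  "lwystgalzmg" -> "lwystglzmg" -> "zkmghuznau" -> "zkmghzn" -> "zkmg" -> "gmkz"
  "thdtyqto" -> "thdtyqt" -> "hvrhmeh" -> "hvrhmh" -> "hvrh" -> "hrvh"
  "mbrkdxpmt" -> "mbrkdxpmt" -> "apfyrldah" -> "pfyrldh" -> "pfyr" -> "ryfp"

"fngd"; "gmkz"; "hrvh"; "ryfp"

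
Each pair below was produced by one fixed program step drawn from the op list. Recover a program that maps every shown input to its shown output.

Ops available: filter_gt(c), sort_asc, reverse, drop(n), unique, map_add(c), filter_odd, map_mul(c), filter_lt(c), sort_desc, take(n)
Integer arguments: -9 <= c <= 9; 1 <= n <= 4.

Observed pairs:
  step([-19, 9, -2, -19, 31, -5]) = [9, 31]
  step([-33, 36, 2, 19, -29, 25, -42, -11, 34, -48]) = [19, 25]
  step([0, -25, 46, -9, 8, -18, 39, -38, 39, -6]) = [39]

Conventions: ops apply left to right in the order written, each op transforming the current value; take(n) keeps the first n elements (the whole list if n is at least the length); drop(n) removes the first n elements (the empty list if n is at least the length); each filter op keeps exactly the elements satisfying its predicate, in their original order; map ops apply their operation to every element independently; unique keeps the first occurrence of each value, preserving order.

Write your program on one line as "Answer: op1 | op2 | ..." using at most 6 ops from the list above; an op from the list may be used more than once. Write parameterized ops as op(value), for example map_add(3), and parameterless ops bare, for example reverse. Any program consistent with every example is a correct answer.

unique | filter_odd | reverse | sort_asc | filter_gt(1)

Check, running the answer program on each example:
  [-19, 9, -2, -19, 31, -5] -> [-19, 9, -2, 31, -5] -> [-19, 9, 31, -5] -> [-5, 31, 9, -19] -> [-19, -5, 9, 31] -> [9, 31]
  [-33, 36, 2, 19, -29, 25, -42, -11, 34, -48] -> [-33, 36, 2, 19, -29, 25, -42, -11, 34, -48] -> [-33, 19, -29, 25, -11] -> [-11, 25, -29, 19, -33] -> [-33, -29, -11, 19, 25] -> [19, 25]
  [0, -25, 46, -9, 8, -18, 39, -38, 39, -6] -> [0, -25, 46, -9, 8, -18, 39, -38, -6] -> [-25, -9, 39] -> [39, -9, -25] -> [-25, -9, 39] -> [39]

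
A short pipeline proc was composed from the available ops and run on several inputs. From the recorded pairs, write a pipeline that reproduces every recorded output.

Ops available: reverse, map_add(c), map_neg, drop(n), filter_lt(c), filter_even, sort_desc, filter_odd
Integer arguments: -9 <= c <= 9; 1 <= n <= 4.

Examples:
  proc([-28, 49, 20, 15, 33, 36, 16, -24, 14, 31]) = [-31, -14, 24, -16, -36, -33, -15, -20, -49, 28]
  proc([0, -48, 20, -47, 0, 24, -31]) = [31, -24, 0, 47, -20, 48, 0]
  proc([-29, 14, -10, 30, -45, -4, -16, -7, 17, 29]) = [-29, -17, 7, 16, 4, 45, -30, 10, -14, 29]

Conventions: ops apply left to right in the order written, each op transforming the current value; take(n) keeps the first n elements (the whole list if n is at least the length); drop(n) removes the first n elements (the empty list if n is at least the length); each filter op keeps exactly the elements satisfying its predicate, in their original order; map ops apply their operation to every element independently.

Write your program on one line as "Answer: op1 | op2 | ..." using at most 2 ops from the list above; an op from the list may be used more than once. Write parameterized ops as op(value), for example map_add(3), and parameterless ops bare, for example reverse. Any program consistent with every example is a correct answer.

reverse | map_neg

Check, running the answer program on each example:
  [-28, 49, 20, 15, 33, 36, 16, -24, 14, 31] -> [31, 14, -24, 16, 36, 33, 15, 20, 49, -28] -> [-31, -14, 24, -16, -36, -33, -15, -20, -49, 28]
  [0, -48, 20, -47, 0, 24, -31] -> [-31, 24, 0, -47, 20, -48, 0] -> [31, -24, 0, 47, -20, 48, 0]
  [-29, 14, -10, 30, -45, -4, -16, -7, 17, 29] -> [29, 17, -7, -16, -4, -45, 30, -10, 14, -29] -> [-29, -17, 7, 16, 4, 45, -30, 10, -14, 29]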